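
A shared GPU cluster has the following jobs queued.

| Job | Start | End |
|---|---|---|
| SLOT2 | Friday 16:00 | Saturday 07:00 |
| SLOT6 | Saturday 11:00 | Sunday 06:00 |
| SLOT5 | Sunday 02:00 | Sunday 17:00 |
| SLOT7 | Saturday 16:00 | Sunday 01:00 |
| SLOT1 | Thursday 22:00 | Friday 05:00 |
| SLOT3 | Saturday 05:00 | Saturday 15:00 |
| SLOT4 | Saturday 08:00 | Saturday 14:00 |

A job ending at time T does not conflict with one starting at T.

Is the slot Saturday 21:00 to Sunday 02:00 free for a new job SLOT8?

SLOT1: ends Friday 05:00 at or before SLOT8 starts Saturday 21:00 → clear.
SLOT2: ends Saturday 07:00 at or before SLOT8 starts Saturday 21:00 → clear.
SLOT3: ends Saturday 15:00 at or before SLOT8 starts Saturday 21:00 → clear.
SLOT4: ends Saturday 14:00 at or before SLOT8 starts Saturday 21:00 → clear.
SLOT6: starts Saturday 11:00 before SLOT8 ends Sunday 02:00, and ends Sunday 06:00 after SLOT8 starts Saturday 21:00 → overlap.
SLOT7: starts Saturday 16:00 before SLOT8 ends Sunday 02:00, and ends Sunday 01:00 after SLOT8 starts Saturday 21:00 → overlap.
SLOT5: starts Sunday 02:00 at or after SLOT8 ends Sunday 02:00 → clear.
SLOT8 overlaps SLOT6, SLOT7.

No — it overlaps SLOT6, SLOT7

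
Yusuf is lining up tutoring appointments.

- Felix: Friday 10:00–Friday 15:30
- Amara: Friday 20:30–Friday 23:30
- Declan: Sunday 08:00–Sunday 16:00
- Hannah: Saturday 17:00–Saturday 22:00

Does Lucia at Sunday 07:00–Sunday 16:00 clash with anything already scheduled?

Felix: ends Friday 15:30 at or before Lucia starts Sunday 07:00 → clear.
Amara: ends Friday 23:30 at or before Lucia starts Sunday 07:00 → clear.
Hannah: ends Saturday 22:00 at or before Lucia starts Sunday 07:00 → clear.
Declan: starts Sunday 08:00 before Lucia ends Sunday 16:00, and ends Sunday 16:00 after Lucia starts Sunday 07:00 → overlap.
Lucia overlaps Declan.

Yes — it overlaps Declan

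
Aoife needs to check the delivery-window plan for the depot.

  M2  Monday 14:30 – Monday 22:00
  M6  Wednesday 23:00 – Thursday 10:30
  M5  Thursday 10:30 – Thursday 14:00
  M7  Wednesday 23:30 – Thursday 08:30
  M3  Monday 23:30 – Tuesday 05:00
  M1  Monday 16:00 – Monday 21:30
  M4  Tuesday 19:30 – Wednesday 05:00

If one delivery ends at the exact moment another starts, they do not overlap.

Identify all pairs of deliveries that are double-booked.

Two intervals overlap when each starts before the other ends.
Sorted by start: M2, M1, M3, M4, M6, M7, M5.
M1 starts before M2 ends → M2 and M1 overlap.
M3 starts after M2 ends; M2 is clear from here.
M3 starts after M1 ends; M1 is clear from here.
M4 starts after M3 ends; M3 is clear from here.
M6 starts after M4 ends; M4 is clear from here.
M7 starts before M6 ends → M6 and M7 overlap.
M5 starts exactly when M6 ends (back-to-back, no overlap).
M5 starts after M7 ends.

M1 & M2, M6 & M7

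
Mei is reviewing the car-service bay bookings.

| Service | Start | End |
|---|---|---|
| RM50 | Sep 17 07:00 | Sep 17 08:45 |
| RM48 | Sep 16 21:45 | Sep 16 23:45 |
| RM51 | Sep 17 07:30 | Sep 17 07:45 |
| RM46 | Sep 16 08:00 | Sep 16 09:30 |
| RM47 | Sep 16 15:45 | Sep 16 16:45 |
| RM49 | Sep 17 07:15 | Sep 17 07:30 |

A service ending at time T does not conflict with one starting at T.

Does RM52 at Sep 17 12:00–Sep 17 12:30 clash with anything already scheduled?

No — it doesn't clash with anything

RM46: ends Sep 16 09:30 at or before RM52 starts Sep 17 12:00 → clear.
RM47: ends Sep 16 16:45 at or before RM52 starts Sep 17 12:00 → clear.
RM48: ends Sep 16 23:45 at or before RM52 starts Sep 17 12:00 → clear.
RM50: ends Sep 17 08:45 at or before RM52 starts Sep 17 12:00 → clear.
RM49: ends Sep 17 07:30 at or before RM52 starts Sep 17 12:00 → clear.
RM51: ends Sep 17 07:45 at or before RM52 starts Sep 17 12:00 → clear.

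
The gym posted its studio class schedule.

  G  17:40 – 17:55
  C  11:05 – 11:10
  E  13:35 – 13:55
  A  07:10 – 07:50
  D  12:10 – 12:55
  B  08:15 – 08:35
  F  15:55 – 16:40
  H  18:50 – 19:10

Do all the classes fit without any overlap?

Check each pair: they overlap iff neither finishes before the other starts.
Sorted by start: A, B, C, D, E, F, G, H.
B starts after A ends, so nothing later overlaps A either.
C starts after B ends, so nothing later overlaps B either.
D starts after C ends, so nothing later overlaps C either.
E starts after D ends, so nothing later overlaps D either.
F starts after E ends, so nothing later overlaps E either.
G starts after F ends, so nothing later overlaps F either.
H starts after G ends.
Every pair is clear; the schedule has no overlaps.

Yes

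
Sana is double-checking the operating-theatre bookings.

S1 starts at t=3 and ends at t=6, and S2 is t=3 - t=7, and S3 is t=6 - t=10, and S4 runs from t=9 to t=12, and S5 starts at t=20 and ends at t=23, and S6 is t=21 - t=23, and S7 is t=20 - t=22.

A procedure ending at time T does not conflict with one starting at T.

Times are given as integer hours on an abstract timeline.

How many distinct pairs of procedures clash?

6

Sorted by start: S1, S2, S3, S4, S5, S7, S6.
S2 starts before S1 ends → S1 and S2 overlap.
S3 starts exactly when S1 ends (back-to-back, no overlap) — done with S1.
S3 starts before S2 ends → S2 and S3 overlap.
S4 starts after S2 ends — done with S2.
S4 starts before S3 ends → S3 and S4 overlap.
S5 starts after S3 ends — done with S3.
S5 starts after S4 ends — done with S4.
S7 starts before S5 ends → S5 and S7 overlap.
S6 starts before S5 ends → S5 and S6 overlap.
S6 starts before S7 ends → S7 and S6 overlap.
Overlapping pairs: S1 & S2, S2 & S3, S3 & S4, S5 & S6, S5 & S7, S6 & S7 — 6 in total.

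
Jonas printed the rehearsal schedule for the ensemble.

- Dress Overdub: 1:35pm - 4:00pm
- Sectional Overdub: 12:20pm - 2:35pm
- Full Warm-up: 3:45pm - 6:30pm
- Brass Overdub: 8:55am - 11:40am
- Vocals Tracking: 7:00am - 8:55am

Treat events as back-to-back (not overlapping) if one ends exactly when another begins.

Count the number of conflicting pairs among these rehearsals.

Sorted by start: Vocals Tracking, Brass Overdub, Sectional Overdub, Dress Overdub, Full Warm-up.
Brass Overdub starts exactly when Vocals Tracking ends (back-to-back, no overlap), so nothing later overlaps Vocals Tracking either.
Sectional Overdub starts after Brass Overdub ends, so nothing later overlaps Brass Overdub either.
Dress Overdub starts before Sectional Overdub ends → Sectional Overdub and Dress Overdub overlap.
Full Warm-up starts after Sectional Overdub ends.
Full Warm-up starts before Dress Overdub ends → Dress Overdub and Full Warm-up overlap.
Overlapping pairs: Dress Overdub & Full Warm-up, Dress Overdub & Sectional Overdub — 2 in total.

2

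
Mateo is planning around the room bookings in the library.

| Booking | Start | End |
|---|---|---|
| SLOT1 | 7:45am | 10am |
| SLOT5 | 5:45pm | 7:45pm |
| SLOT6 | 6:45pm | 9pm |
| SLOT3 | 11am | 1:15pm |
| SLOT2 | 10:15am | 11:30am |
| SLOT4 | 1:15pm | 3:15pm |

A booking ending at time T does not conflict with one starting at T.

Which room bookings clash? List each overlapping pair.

Sorted by start: SLOT1, SLOT2, SLOT3, SLOT4, SLOT5, SLOT6.
SLOT2 starts after SLOT1 ends, so SLOT1 has no further overlaps.
SLOT3 starts before SLOT2 ends → SLOT2 and SLOT3 overlap.
SLOT4 starts after SLOT2 ends, so SLOT2 has no further overlaps.
SLOT4 starts exactly when SLOT3 ends (back-to-back, no overlap), so SLOT3 has no further overlaps.
SLOT5 starts after SLOT4 ends, so SLOT4 has no further overlaps.
SLOT6 starts before SLOT5 ends → SLOT5 and SLOT6 overlap.

SLOT2 & SLOT3, SLOT5 & SLOT6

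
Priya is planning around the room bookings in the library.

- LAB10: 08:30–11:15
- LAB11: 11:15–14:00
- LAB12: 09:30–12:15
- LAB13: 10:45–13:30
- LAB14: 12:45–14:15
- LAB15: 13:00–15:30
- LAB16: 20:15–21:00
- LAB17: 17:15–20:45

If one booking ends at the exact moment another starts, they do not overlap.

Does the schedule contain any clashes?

Yes

Sorted by start: LAB10, LAB12, LAB13, LAB11, LAB14, LAB15, LAB17, LAB16.
LAB12 starts before LAB10 ends → LAB10 and LAB12 overlap.
That's a conflict, so the schedule is not conflict-free.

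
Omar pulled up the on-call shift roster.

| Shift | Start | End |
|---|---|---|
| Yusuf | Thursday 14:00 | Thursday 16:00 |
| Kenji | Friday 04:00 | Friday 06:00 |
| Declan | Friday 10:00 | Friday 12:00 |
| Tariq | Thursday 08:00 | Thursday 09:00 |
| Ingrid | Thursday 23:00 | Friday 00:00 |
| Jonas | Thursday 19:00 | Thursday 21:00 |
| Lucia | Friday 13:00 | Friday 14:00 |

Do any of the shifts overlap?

Sorted by start: Tariq, Yusuf, Jonas, Ingrid, Kenji, Declan, Lucia.
Yusuf starts after Tariq ends — done with Tariq.
Jonas starts after Yusuf ends — done with Yusuf.
Ingrid starts after Jonas ends — done with Jonas.
Kenji starts after Ingrid ends — done with Ingrid.
Declan starts after Kenji ends — done with Kenji.
Lucia starts after Declan ends.
Every pair is clear; the schedule has no overlaps.

No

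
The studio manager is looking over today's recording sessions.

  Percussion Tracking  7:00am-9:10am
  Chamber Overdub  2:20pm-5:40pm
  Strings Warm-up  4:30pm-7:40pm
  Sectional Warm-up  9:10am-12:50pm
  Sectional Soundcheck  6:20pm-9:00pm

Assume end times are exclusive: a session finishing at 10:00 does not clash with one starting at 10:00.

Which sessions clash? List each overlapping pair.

Chamber Overdub & Strings Warm-up, Sectional Soundcheck & Strings Warm-up

Sorted by start: Percussion Tracking, Sectional Warm-up, Chamber Overdub, Strings Warm-up, Sectional Soundcheck.
Sectional Warm-up starts exactly when Percussion Tracking ends (back-to-back, no overlap), so nothing later overlaps Percussion Tracking either.
Chamber Overdub starts after Sectional Warm-up ends, so nothing later overlaps Sectional Warm-up either.
Strings Warm-up starts before Chamber Overdub ends → Chamber Overdub and Strings Warm-up overlap.
Sectional Soundcheck starts after Chamber Overdub ends.
Sectional Soundcheck starts before Strings Warm-up ends → Strings Warm-up and Sectional Soundcheck overlap.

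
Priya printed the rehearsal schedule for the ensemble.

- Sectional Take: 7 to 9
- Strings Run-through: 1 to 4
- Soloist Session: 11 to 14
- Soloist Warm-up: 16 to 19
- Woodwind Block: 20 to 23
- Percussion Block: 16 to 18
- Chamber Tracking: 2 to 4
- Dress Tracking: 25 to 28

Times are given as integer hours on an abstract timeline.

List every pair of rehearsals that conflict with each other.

Chamber Tracking & Strings Run-through, Percussion Block & Soloist Warm-up

Two intervals overlap when each starts before the other ends.
Sorted by start: Strings Run-through, Chamber Tracking, Sectional Take, Soloist Session, Percussion Block, Soloist Warm-up, Woodwind Block, Dress Tracking.
Chamber Tracking starts before Strings Run-through ends → Strings Run-through and Chamber Tracking overlap.
Sectional Take starts after Strings Run-through ends — done with Strings Run-through.
Sectional Take starts after Chamber Tracking ends — done with Chamber Tracking.
Soloist Session starts after Sectional Take ends — done with Sectional Take.
Percussion Block starts after Soloist Session ends — done with Soloist Session.
Soloist Warm-up starts before Percussion Block ends → Percussion Block and Soloist Warm-up overlap.
Woodwind Block starts after Percussion Block ends — done with Percussion Block.
Woodwind Block starts after Soloist Warm-up ends — done with Soloist Warm-up.
Dress Tracking starts after Woodwind Block ends.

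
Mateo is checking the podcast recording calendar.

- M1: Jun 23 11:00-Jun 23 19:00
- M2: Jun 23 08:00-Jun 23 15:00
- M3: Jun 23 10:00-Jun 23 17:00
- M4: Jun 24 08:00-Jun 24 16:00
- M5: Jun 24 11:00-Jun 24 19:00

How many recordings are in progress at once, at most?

Sweep the timeline, counting +1 at each start and −1 at each end (ends before starts at a tie):
Jun 23 08:00 start M2 → 1
Jun 23 10:00 start M3 → 2
Jun 23 11:00 start M1 → 3
Jun 23 15:00 end M2 → 2
Jun 23 17:00 end M3 → 1
Jun 23 19:00 end M1 → 0
Jun 24 08:00 start M4 → 1
Jun 24 11:00 start M5 → 2
Jun 24 16:00 end M4 → 1
Jun 24 19:00 end M5 → 0
Peak is 3, at Jun 23 11:00 (M1, M2, M3).

3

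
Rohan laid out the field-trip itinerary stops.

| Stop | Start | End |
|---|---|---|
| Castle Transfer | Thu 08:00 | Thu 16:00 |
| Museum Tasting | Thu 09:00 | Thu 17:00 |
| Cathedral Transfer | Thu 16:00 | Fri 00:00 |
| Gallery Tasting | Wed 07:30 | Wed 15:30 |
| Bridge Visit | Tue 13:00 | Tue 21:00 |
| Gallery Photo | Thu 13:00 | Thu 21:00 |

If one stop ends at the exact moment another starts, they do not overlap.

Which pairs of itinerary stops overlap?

Castle Transfer & Gallery Photo, Castle Transfer & Museum Tasting, Cathedral Transfer & Gallery Photo, Cathedral Transfer & Museum Tasting, Gallery Photo & Museum Tasting

Sorted by start: Bridge Visit, Gallery Tasting, Castle Transfer, Museum Tasting, Gallery Photo, Cathedral Transfer.
Gallery Tasting starts after Bridge Visit ends; Bridge Visit is clear from here.
Castle Transfer starts after Gallery Tasting ends; Gallery Tasting is clear from here.
Museum Tasting starts before Castle Transfer ends → Castle Transfer and Museum Tasting overlap.
Gallery Photo starts before Castle Transfer ends → Castle Transfer and Gallery Photo overlap.
Cathedral Transfer starts exactly when Castle Transfer ends (back-to-back, no overlap).
Gallery Photo starts before Museum Tasting ends → Museum Tasting and Gallery Photo overlap.
Cathedral Transfer starts before Museum Tasting ends → Museum Tasting and Cathedral Transfer overlap.
Cathedral Transfer starts before Gallery Photo ends → Gallery Photo and Cathedral Transfer overlap.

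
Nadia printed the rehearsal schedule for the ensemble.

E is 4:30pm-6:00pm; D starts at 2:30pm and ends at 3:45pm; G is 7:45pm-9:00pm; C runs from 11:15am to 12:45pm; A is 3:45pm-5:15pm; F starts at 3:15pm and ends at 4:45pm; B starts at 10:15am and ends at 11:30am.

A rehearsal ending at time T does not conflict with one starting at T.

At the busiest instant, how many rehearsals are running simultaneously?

Sweep the timeline, counting +1 at each start and −1 at each end (ends before starts at a tie):
10:15am start B → 1
11:15am start C → 2
11:30am end B → 1
12:45pm end C → 0
2:30pm start D → 1
3:15pm start F → 2
3:45pm end D → 1
3:45pm start A → 2
4:30pm start E → 3
4:45pm end F → 2
5:15pm end A → 1
6:00pm end E → 0
7:45pm start G → 1
9:00pm end G → 0
Peak is 3, at 4:30pm (A, E, F).

3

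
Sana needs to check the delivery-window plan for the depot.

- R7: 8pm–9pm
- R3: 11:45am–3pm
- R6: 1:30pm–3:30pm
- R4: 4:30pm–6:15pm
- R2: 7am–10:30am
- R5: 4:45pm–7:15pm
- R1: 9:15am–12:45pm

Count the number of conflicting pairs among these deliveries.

4

Sorted by start: R2, R1, R3, R6, R4, R5, R7.
R1 starts before R2 ends → R2 and R1 overlap.
R3 starts after R2 ends, so R2 has no further overlaps.
R3 starts before R1 ends → R1 and R3 overlap.
R6 starts after R1 ends, so R1 has no further overlaps.
R6 starts before R3 ends → R3 and R6 overlap.
R4 starts after R3 ends, so R3 has no further overlaps.
R4 starts after R6 ends, so R6 has no further overlaps.
R5 starts before R4 ends → R4 and R5 overlap.
R7 starts after R4 ends.
R7 starts after R5 ends.
Overlapping pairs: R1 & R2, R1 & R3, R3 & R6, R4 & R5 — 4 in total.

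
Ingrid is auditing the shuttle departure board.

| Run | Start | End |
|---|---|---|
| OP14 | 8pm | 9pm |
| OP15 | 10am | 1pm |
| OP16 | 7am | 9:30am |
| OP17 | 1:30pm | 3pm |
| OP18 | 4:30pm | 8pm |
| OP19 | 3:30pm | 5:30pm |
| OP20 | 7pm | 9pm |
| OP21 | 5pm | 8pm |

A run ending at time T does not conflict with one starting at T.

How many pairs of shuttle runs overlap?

Sorted by start: OP16, OP15, OP17, OP19, OP18, OP21, OP20, OP14.
OP15 starts after OP16 ends, so OP16 has no further overlaps.
OP17 starts after OP15 ends, so OP15 has no further overlaps.
OP19 starts after OP17 ends, so OP17 has no further overlaps.
OP18 starts before OP19 ends → OP19 and OP18 overlap.
OP21 starts before OP19 ends → OP19 and OP21 overlap.
OP20 starts after OP19 ends, so OP19 has no further overlaps.
OP21 starts before OP18 ends → OP18 and OP21 overlap.
OP20 starts before OP18 ends → OP18 and OP20 overlap.
OP14 starts exactly when OP18 ends (back-to-back, no overlap).
OP20 starts before OP21 ends → OP21 and OP20 overlap.
OP14 starts exactly when OP21 ends (back-to-back, no overlap).
OP14 starts before OP20 ends → OP20 and OP14 overlap.
Overlapping pairs: OP14 & OP20, OP18 & OP19, OP18 & OP20, OP18 & OP21, OP19 & OP21, OP20 & OP21 — 6 in total.

6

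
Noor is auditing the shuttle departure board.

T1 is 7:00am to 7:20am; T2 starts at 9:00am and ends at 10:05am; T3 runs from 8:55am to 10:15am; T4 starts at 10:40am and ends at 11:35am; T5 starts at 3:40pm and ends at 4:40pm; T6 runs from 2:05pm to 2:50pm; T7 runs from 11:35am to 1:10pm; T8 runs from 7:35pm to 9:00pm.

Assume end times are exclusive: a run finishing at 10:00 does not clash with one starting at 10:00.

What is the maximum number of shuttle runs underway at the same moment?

Sweep the timeline, counting +1 at each start and −1 at each end (ends before starts at a tie):
7:00am start T1 → 1
7:20am end T1 → 0
8:55am start T3 → 1
9:00am start T2 → 2
10:05am end T2 → 1
10:15am end T3 → 0
10:40am start T4 → 1
11:35am end T4 → 0
11:35am start T7 → 1
1:10pm end T7 → 0
2:05pm start T6 → 1
2:50pm end T6 → 0
3:40pm start T5 → 1
4:40pm end T5 → 0
7:35pm start T8 → 1
9:00pm end T8 → 0
Peak is 2, at 9:00am (T2, T3).

2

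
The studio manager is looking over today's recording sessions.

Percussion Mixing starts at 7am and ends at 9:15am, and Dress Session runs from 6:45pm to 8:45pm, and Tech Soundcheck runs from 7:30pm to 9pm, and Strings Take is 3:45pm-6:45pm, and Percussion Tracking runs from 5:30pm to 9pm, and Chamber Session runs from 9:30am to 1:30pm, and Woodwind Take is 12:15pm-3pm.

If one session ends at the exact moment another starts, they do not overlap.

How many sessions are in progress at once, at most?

3

Sort all start/end points and keep a running count:
7am start Percussion Mixing → 1
9:15am end Percussion Mixing → 0
9:30am start Chamber Session → 1
12:15pm start Woodwind Take → 2
1:30pm end Chamber Session → 1
3pm end Woodwind Take → 0
3:45pm start Strings Take → 1
5:30pm start Percussion Tracking → 2
6:45pm end Strings Take → 1
6:45pm start Dress Session → 2
7:30pm start Tech Soundcheck → 3
8:45pm end Dress Session → 2
9pm end Percussion Tracking → 1
9pm end Tech Soundcheck → 0
Peak is 3, at 7:30pm (Dress Session, Percussion Tracking, Tech Soundcheck).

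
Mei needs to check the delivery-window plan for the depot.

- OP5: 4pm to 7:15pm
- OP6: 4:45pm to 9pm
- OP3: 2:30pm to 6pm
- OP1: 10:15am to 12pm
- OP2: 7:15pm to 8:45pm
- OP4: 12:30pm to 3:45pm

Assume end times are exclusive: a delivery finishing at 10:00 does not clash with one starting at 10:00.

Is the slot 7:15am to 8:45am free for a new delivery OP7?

OP1: starts 10:15am at or after OP7 ends 8:45am → clear.
OP4: starts 12:30pm at or after OP7 ends 8:45am → clear.
OP3: starts 2:30pm at or after OP7 ends 8:45am → clear.
OP5: starts 4pm at or after OP7 ends 8:45am → clear.
OP6: starts 4:45pm at or after OP7 ends 8:45am → clear.
OP2: starts 7:15pm at or after OP7 ends 8:45am → clear.

Yes — the slot is free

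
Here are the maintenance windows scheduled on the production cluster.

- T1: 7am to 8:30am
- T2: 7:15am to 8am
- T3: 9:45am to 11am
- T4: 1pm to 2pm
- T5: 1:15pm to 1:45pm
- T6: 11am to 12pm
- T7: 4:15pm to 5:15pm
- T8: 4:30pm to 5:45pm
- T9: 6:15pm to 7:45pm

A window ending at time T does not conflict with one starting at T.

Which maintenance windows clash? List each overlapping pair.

T1 & T2, T4 & T5, T7 & T8

Sorted by start: T1, T2, T3, T6, T4, T5, T7, T8, T9.
T2 starts before T1 ends → T1 and T2 overlap.
T3 starts after T1 ends; T1 is clear from here.
T3 starts after T2 ends; T2 is clear from here.
T6 starts exactly when T3 ends (back-to-back, no overlap); T3 is clear from here.
T4 starts after T6 ends; T6 is clear from here.
T5 starts before T4 ends → T4 and T5 overlap.
T7 starts after T4 ends; T4 is clear from here.
T7 starts after T5 ends; T5 is clear from here.
T8 starts before T7 ends → T7 and T8 overlap.
T9 starts after T7 ends.
T9 starts after T8 ends.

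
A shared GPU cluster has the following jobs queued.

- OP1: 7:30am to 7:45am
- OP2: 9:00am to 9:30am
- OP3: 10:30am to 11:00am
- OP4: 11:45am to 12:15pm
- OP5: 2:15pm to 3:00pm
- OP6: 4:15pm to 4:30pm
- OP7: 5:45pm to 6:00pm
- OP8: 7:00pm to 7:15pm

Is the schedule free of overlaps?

Sorted by start: OP1, OP2, OP3, OP4, OP5, OP6, OP7, OP8.
OP2 starts after OP1 ends, so OP1 has no further overlaps.
OP3 starts after OP2 ends, so OP2 has no further overlaps.
OP4 starts after OP3 ends, so OP3 has no further overlaps.
OP5 starts after OP4 ends, so OP4 has no further overlaps.
OP6 starts after OP5 ends, so OP5 has no further overlaps.
OP7 starts after OP6 ends, so OP6 has no further overlaps.
OP8 starts after OP7 ends.
Every pair is clear; the schedule has no overlaps.

Yes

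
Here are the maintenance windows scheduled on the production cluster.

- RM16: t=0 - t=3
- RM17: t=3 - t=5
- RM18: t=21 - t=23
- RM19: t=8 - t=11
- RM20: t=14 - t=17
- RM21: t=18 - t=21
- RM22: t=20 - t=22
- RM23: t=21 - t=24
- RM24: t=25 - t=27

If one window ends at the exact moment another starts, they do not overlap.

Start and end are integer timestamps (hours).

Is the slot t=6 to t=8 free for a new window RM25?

RM16: ends t=3 at or before RM25 starts t=6 → clear.
RM17: ends t=5 at or before RM25 starts t=6 → clear.
RM19: starts t=8 at or after RM25 ends t=8 → clear.
RM20: starts t=14 at or after RM25 ends t=8 → clear.
RM21: starts t=18 at or after RM25 ends t=8 → clear.
RM22: starts t=20 at or after RM25 ends t=8 → clear.
RM18: starts t=21 at or after RM25 ends t=8 → clear.
RM23: starts t=21 at or after RM25 ends t=8 → clear.
RM24: starts t=25 at or after RM25 ends t=8 → clear.

Yes — the slot is free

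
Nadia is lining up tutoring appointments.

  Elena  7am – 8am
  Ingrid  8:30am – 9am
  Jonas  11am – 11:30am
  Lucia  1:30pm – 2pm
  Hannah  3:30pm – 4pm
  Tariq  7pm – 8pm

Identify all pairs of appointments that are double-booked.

Sorted by start: Elena, Ingrid, Jonas, Lucia, Hannah, Tariq.
Ingrid starts after Elena ends, so Elena has no further overlaps.
Jonas starts after Ingrid ends, so Ingrid has no further overlaps.
Lucia starts after Jonas ends, so Jonas has no further overlaps.
Hannah starts after Lucia ends, so Lucia has no further overlaps.
Tariq starts after Hannah ends.

none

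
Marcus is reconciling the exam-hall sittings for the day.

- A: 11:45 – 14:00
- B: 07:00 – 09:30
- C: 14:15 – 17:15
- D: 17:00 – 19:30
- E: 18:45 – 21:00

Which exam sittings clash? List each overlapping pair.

C & D, D & E

Two intervals overlap when each starts before the other ends.
Sorted by start: B, A, C, D, E.
A starts after B ends, so B has no further overlaps.
C starts after A ends, so A has no further overlaps.
D starts before C ends → C and D overlap.
E starts after C ends.
E starts before D ends → D and E overlap.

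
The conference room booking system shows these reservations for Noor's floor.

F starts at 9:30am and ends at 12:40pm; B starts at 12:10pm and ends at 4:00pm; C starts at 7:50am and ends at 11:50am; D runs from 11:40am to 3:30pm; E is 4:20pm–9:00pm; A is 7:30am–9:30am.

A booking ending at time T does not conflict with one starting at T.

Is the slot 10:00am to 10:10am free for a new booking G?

No — it overlaps C, F

A: ends 9:30am at or before G starts 10:00am → clear.
C: starts 7:50am before G ends 10:10am, and ends 11:50am after G starts 10:00am → overlap.
F: starts 9:30am before G ends 10:10am, and ends 12:40pm after G starts 10:00am → overlap.
D: starts 11:40am at or after G ends 10:10am → clear.
B: starts 12:10pm at or after G ends 10:10am → clear.
E: starts 4:20pm at or after G ends 10:10am → clear.
G overlaps C, F.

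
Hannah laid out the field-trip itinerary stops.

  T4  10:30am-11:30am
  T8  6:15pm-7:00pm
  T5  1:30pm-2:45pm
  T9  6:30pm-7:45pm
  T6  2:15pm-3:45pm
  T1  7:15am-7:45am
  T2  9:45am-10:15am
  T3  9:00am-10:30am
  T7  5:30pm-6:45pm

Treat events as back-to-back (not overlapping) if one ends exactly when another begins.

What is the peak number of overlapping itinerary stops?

3

Sort all start/end points and keep a running count:
7:15am start T1 → 1
7:45am end T1 → 0
9:00am start T3 → 1
9:45am start T2 → 2
10:15am end T2 → 1
10:30am end T3 → 0
10:30am start T4 → 1
11:30am end T4 → 0
1:30pm start T5 → 1
2:15pm start T6 → 2
2:45pm end T5 → 1
3:45pm end T6 → 0
5:30pm start T7 → 1
6:15pm start T8 → 2
6:30pm start T9 → 3
6:45pm end T7 → 2
7:00pm end T8 → 1
7:45pm end T9 → 0
Peak is 3, at 6:30pm (T7, T8, T9).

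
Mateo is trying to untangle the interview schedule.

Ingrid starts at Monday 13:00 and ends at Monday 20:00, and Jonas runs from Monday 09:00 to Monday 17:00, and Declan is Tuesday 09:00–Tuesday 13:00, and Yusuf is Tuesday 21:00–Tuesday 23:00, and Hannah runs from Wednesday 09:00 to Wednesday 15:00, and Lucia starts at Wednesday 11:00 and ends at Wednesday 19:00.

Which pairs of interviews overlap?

Hannah & Lucia, Ingrid & Jonas

Two intervals overlap when each starts before the other ends.
Sorted by start: Jonas, Ingrid, Declan, Yusuf, Hannah, Lucia.
Ingrid starts before Jonas ends → Jonas and Ingrid overlap.
Declan starts after Jonas ends — done with Jonas.
Declan starts after Ingrid ends — done with Ingrid.
Yusuf starts after Declan ends — done with Declan.
Hannah starts after Yusuf ends — done with Yusuf.
Lucia starts before Hannah ends → Hannah and Lucia overlap.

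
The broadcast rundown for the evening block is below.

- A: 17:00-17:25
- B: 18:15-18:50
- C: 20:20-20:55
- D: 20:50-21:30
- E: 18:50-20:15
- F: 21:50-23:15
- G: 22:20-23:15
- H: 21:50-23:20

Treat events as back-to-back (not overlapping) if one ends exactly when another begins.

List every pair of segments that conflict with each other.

Sorted by start: A, B, E, C, D, F, H, G.
B starts after A ends, so A has no further overlaps.
E starts exactly when B ends (back-to-back, no overlap), so B has no further overlaps.
C starts after E ends, so E has no further overlaps.
D starts before C ends → C and D overlap.
F starts after C ends, so C has no further overlaps.
F starts after D ends, so D has no further overlaps.
H starts before F ends → F and H overlap.
G starts before F ends → F and G overlap.
G starts before H ends → H and G overlap.

C & D, F & G, F & H, G & H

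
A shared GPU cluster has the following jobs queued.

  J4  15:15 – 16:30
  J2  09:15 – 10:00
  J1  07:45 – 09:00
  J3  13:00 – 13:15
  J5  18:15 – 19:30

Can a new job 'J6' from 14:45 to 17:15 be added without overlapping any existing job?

J1: ends 09:00 at or before J6 starts 14:45 → clear.
J2: ends 10:00 at or before J6 starts 14:45 → clear.
J3: ends 13:15 at or before J6 starts 14:45 → clear.
J4: starts 15:15 before J6 ends 17:15, and ends 16:30 after J6 starts 14:45 → overlap.
J5: starts 18:15 at or after J6 ends 17:15 → clear.
J6 overlaps J4.

No — it overlaps J4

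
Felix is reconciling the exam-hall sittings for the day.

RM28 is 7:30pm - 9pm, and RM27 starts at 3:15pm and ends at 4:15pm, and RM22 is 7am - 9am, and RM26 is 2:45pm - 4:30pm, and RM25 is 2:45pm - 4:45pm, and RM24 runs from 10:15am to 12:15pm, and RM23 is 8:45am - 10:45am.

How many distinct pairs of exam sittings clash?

Check each pair: they overlap iff neither finishes before the other starts.
Sorted by start: RM22, RM23, RM24, RM25, RM26, RM27, RM28.
RM23 starts before RM22 ends → RM22 and RM23 overlap.
RM24 starts after RM22 ends — done with RM22.
RM24 starts before RM23 ends → RM23 and RM24 overlap.
RM25 starts after RM23 ends — done with RM23.
RM25 starts after RM24 ends — done with RM24.
RM26 starts before RM25 ends → RM25 and RM26 overlap.
RM27 starts before RM25 ends → RM25 and RM27 overlap.
RM28 starts after RM25 ends.
RM27 starts before RM26 ends → RM26 and RM27 overlap.
RM28 starts after RM26 ends.
RM28 starts after RM27 ends.
Overlapping pairs: RM22 & RM23, RM23 & RM24, RM25 & RM26, RM25 & RM27, RM26 & RM27 — 5 in total.

5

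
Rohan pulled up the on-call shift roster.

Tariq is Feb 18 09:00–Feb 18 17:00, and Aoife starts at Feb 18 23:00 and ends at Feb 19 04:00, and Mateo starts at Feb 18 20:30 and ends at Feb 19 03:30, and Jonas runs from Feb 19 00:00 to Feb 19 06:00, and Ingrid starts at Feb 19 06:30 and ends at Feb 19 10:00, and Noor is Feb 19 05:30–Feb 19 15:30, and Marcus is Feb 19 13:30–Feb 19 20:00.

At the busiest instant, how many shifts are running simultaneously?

Sweep the timeline, counting +1 at each start and −1 at each end (ends before starts at a tie):
Feb 18 09:00 start Tariq → 1
Feb 18 17:00 end Tariq → 0
Feb 18 20:30 start Mateo → 1
Feb 18 23:00 start Aoife → 2
Feb 19 00:00 start Jonas → 3
Feb 19 03:30 end Mateo → 2
Feb 19 04:00 end Aoife → 1
Feb 19 05:30 start Noor → 2
Feb 19 06:00 end Jonas → 1
Feb 19 06:30 start Ingrid → 2
Feb 19 10:00 end Ingrid → 1
Feb 19 13:30 start Marcus → 2
Feb 19 15:30 end Noor → 1
Feb 19 20:00 end Marcus → 0
Peak is 3, at Feb 19 00:00 (Aoife, Jonas, Mateo).

3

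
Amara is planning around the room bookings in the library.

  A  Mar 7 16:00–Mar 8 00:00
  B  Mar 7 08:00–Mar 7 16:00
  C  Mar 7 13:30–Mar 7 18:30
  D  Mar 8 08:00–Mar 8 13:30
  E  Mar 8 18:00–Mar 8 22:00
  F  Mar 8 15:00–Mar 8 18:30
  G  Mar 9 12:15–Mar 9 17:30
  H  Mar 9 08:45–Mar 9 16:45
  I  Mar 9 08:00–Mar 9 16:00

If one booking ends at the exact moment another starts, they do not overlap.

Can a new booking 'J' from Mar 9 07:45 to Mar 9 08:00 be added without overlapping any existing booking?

Yes — the slot is free

B: ends Mar 7 16:00 at or before J starts Mar 9 07:45 → clear.
C: ends Mar 7 18:30 at or before J starts Mar 9 07:45 → clear.
A: ends Mar 8 00:00 at or before J starts Mar 9 07:45 → clear.
D: ends Mar 8 13:30 at or before J starts Mar 9 07:45 → clear.
F: ends Mar 8 18:30 at or before J starts Mar 9 07:45 → clear.
E: ends Mar 8 22:00 at or before J starts Mar 9 07:45 → clear.
I: starts Mar 9 08:00 at or after J ends Mar 9 08:00 → clear.
H: starts Mar 9 08:45 at or after J ends Mar 9 08:00 → clear.
G: starts Mar 9 12:15 at or after J ends Mar 9 08:00 → clear.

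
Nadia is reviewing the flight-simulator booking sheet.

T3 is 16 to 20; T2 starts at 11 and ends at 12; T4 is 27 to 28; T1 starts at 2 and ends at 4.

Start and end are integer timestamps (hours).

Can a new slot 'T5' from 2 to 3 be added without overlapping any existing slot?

T1: starts 2 before T5 ends 3, and ends 4 after T5 starts 2 → overlap.
T2: starts 11 at or after T5 ends 3 → clear.
T3: starts 16 at or after T5 ends 3 → clear.
T4: starts 27 at or after T5 ends 3 → clear.
T5 overlaps T1.

No — it overlaps T1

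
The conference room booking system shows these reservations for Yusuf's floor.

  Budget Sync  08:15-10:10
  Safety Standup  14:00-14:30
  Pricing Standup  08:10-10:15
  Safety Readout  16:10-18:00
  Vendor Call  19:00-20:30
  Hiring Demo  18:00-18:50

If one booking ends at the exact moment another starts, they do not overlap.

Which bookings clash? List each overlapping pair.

Check each pair: they overlap iff neither finishes before the other starts.
Sorted by start: Pricing Standup, Budget Sync, Safety Standup, Safety Readout, Hiring Demo, Vendor Call.
Budget Sync starts before Pricing Standup ends → Pricing Standup and Budget Sync overlap.
Safety Standup starts after Pricing Standup ends — done with Pricing Standup.
Safety Standup starts after Budget Sync ends — done with Budget Sync.
Safety Readout starts after Safety Standup ends — done with Safety Standup.
Hiring Demo starts exactly when Safety Readout ends (back-to-back, no overlap) — done with Safety Readout.
Vendor Call starts after Hiring Demo ends.

Budget Sync & Pricing Standup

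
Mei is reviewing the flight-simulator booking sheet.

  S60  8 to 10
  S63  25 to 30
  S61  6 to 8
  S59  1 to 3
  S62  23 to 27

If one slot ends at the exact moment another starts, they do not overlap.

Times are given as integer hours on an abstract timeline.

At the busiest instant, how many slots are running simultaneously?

Sort all start/end points and keep a running count:
1 start S59 → 1
3 end S59 → 0
6 start S61 → 1
8 end S61 → 0
8 start S60 → 1
10 end S60 → 0
23 start S62 → 1
25 start S63 → 2
27 end S62 → 1
30 end S63 → 0
Peak is 2, at 25 (S62, S63).

2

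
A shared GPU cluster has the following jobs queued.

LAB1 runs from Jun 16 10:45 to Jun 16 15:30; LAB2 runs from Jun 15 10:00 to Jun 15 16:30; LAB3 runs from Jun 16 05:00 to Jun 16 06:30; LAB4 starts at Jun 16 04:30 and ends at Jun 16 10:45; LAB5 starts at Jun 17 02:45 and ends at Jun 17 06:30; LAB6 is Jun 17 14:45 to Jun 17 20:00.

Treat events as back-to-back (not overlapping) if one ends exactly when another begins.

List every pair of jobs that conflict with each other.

Sorted by start: LAB2, LAB4, LAB3, LAB1, LAB5, LAB6.
LAB4 starts after LAB2 ends; LAB2 is clear from here.
LAB3 starts before LAB4 ends → LAB4 and LAB3 overlap.
LAB1 starts exactly when LAB4 ends (back-to-back, no overlap); LAB4 is clear from here.
LAB1 starts after LAB3 ends; LAB3 is clear from here.
LAB5 starts after LAB1 ends; LAB1 is clear from here.
LAB6 starts after LAB5 ends.

LAB3 & LAB4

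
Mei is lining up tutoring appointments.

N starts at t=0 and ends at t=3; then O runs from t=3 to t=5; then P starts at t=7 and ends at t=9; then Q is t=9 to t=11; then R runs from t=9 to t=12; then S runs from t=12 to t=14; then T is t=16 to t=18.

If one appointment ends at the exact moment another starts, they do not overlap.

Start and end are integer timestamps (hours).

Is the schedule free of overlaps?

Check each pair: they overlap iff neither finishes before the other starts.
Sorted by start: N, O, P, Q, R, S, T.
O starts exactly when N ends (back-to-back, no overlap), so N has no further overlaps.
P starts after O ends, so O has no further overlaps.
Q starts exactly when P ends (back-to-back, no overlap), so P has no further overlaps.
R starts before Q ends → Q and R overlap.
That's a conflict, so the schedule is not conflict-free.

No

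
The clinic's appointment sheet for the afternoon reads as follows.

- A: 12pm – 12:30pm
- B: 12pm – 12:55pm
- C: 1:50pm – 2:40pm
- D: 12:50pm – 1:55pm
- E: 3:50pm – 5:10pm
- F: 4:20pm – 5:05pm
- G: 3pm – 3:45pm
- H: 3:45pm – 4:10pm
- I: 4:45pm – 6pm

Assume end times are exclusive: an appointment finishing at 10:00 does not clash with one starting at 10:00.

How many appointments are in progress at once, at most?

Sweep the timeline, counting +1 at each start and −1 at each end (ends before starts at a tie):
12pm start A → 1
12pm start B → 2
12:30pm end A → 1
12:50pm start D → 2
12:55pm end B → 1
1:50pm start C → 2
1:55pm end D → 1
2:40pm end C → 0
3pm start G → 1
3:45pm end G → 0
3:45pm start H → 1
3:50pm start E → 2
4:10pm end H → 1
4:20pm start F → 2
4:45pm start I → 3
5:05pm end F → 2
5:10pm end E → 1
6pm end I → 0
Peak is 3, at 4:45pm (E, F, I).

3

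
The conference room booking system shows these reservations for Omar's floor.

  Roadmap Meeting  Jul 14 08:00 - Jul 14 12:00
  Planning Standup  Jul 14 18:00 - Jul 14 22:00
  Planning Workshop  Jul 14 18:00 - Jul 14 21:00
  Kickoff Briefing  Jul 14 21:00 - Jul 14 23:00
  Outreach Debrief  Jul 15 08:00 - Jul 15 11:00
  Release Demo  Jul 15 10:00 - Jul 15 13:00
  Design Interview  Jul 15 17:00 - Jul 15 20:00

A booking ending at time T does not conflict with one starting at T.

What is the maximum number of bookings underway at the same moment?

2

Sort all start/end points and keep a running count:
Jul 14 08:00 start Roadmap Meeting → 1
Jul 14 12:00 end Roadmap Meeting → 0
Jul 14 18:00 start Planning Standup → 1
Jul 14 18:00 start Planning Workshop → 2
Jul 14 21:00 end Planning Workshop → 1
Jul 14 21:00 start Kickoff Briefing → 2
Jul 14 22:00 end Planning Standup → 1
Jul 14 23:00 end Kickoff Briefing → 0
Jul 15 08:00 start Outreach Debrief → 1
Jul 15 10:00 start Release Demo → 2
Jul 15 11:00 end Outreach Debrief → 1
Jul 15 13:00 end Release Demo → 0
Jul 15 17:00 start Design Interview → 1
Jul 15 20:00 end Design Interview → 0
Peak is 2, at Jul 14 18:00 (Planning Standup, Planning Workshop).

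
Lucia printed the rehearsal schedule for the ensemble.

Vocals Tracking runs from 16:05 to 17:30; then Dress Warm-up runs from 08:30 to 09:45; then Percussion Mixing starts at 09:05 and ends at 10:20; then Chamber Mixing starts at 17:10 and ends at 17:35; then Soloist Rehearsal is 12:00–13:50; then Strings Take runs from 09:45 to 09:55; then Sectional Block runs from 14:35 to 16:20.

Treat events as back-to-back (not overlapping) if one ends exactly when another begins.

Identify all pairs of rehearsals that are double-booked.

Check each pair: they overlap iff neither finishes before the other starts.
Sorted by start: Dress Warm-up, Percussion Mixing, Strings Take, Soloist Rehearsal, Sectional Block, Vocals Tracking, Chamber Mixing.
Percussion Mixing starts before Dress Warm-up ends → Dress Warm-up and Percussion Mixing overlap.
Strings Take starts exactly when Dress Warm-up ends (back-to-back, no overlap) — done with Dress Warm-up.
Strings Take starts before Percussion Mixing ends → Percussion Mixing and Strings Take overlap.
Soloist Rehearsal starts after Percussion Mixing ends — done with Percussion Mixing.
Soloist Rehearsal starts after Strings Take ends — done with Strings Take.
Sectional Block starts after Soloist Rehearsal ends — done with Soloist Rehearsal.
Vocals Tracking starts before Sectional Block ends → Sectional Block and Vocals Tracking overlap.
Chamber Mixing starts after Sectional Block ends.
Chamber Mixing starts before Vocals Tracking ends → Vocals Tracking and Chamber Mixing overlap.

Chamber Mixing & Vocals Tracking, Dress Warm-up & Percussion Mixing, Percussion Mixing & Strings Take, Sectional Block & Vocals Tracking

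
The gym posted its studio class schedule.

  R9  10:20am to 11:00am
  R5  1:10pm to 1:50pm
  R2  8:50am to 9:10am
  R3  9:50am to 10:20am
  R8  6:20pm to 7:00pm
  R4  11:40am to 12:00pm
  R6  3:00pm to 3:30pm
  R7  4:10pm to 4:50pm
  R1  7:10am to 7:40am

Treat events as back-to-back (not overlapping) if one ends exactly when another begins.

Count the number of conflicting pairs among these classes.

0

Sorted by start: R1, R2, R3, R9, R4, R5, R6, R7, R8.
R2 starts after R1 ends — done with R1.
R3 starts after R2 ends — done with R2.
R9 starts exactly when R3 ends (back-to-back, no overlap) — done with R3.
R4 starts after R9 ends — done with R9.
R5 starts after R4 ends — done with R4.
R6 starts after R5 ends — done with R5.
R7 starts after R6 ends — done with R6.
R8 starts after R7 ends.
No pair overlaps.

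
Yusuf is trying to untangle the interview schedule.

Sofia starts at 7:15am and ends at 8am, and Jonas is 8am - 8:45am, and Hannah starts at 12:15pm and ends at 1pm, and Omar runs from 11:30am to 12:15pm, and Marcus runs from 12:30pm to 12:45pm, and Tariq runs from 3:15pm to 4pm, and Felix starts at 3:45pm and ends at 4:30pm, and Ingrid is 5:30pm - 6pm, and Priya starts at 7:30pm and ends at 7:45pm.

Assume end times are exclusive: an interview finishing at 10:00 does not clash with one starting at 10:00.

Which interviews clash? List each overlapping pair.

Felix & Tariq, Hannah & Marcus

Sorted by start: Sofia, Jonas, Omar, Hannah, Marcus, Tariq, Felix, Ingrid, Priya.
Jonas starts exactly when Sofia ends (back-to-back, no overlap); Sofia is clear from here.
Omar starts after Jonas ends; Jonas is clear from here.
Hannah starts exactly when Omar ends (back-to-back, no overlap); Omar is clear from here.
Marcus starts before Hannah ends → Hannah and Marcus overlap.
Tariq starts after Hannah ends; Hannah is clear from here.
Tariq starts after Marcus ends; Marcus is clear from here.
Felix starts before Tariq ends → Tariq and Felix overlap.
Ingrid starts after Tariq ends; Tariq is clear from here.
Ingrid starts after Felix ends; Felix is clear from here.
Priya starts after Ingrid ends.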